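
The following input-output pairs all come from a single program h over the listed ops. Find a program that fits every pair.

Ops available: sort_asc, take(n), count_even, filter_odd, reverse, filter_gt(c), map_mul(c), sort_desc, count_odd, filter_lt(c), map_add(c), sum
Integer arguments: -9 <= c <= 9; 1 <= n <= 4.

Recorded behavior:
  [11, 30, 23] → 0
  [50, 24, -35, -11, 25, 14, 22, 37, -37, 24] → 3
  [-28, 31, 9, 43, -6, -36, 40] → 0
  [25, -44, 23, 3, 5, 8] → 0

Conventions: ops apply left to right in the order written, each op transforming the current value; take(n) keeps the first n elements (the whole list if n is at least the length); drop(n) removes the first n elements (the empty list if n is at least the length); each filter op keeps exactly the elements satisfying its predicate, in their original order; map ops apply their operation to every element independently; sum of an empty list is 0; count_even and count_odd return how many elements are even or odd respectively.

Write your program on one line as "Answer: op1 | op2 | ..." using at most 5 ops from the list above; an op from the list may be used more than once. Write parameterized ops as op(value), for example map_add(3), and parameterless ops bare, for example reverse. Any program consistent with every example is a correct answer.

filter_lt(-9) | map_add(-6) | filter_odd | map_mul(-4) | count_even

Check, running the answer program on each example:
  [11, 30, 23] -> [] -> [] -> [] -> [] -> 0
  [50, 24, -35, -11, 25, 14, 22, 37, -37, 24] -> [-35, -11, -37] -> [-41, -17, -43] -> [-41, -17, -43] -> [164, 68, 172] -> 3
  [-28, 31, 9, 43, -6, -36, 40] -> [-28, -36] -> [-34, -42] -> [] -> [] -> 0
  [25, -44, 23, 3, 5, 8] -> [-44] -> [-50] -> [] -> [] -> 0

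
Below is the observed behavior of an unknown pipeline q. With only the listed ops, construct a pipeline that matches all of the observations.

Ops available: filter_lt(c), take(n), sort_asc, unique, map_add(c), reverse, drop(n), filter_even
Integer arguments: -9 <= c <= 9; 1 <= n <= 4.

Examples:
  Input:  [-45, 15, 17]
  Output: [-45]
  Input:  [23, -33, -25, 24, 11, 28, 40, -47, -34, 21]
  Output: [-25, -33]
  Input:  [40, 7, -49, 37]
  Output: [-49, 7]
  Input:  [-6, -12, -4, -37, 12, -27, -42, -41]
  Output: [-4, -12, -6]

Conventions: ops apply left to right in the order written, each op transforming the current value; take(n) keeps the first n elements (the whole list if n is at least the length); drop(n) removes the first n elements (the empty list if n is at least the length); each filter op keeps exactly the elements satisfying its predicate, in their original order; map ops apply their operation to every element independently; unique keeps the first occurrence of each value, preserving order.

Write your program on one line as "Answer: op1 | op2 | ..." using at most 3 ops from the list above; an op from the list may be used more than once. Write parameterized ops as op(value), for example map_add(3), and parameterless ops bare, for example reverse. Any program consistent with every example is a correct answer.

take(3) | filter_lt(9) | reverse

Check, running the answer program on each example:
  [-45, 15, 17] -> [-45, 15, 17] -> [-45] -> [-45]
  [23, -33, -25, 24, 11, 28, 40, -47, -34, 21] -> [23, -33, -25] -> [-33, -25] -> [-25, -33]
  [40, 7, -49, 37] -> [40, 7, -49] -> [7, -49] -> [-49, 7]
  [-6, -12, -4, -37, 12, -27, -42, -41] -> [-6, -12, -4] -> [-6, -12, -4] -> [-4, -12, -6]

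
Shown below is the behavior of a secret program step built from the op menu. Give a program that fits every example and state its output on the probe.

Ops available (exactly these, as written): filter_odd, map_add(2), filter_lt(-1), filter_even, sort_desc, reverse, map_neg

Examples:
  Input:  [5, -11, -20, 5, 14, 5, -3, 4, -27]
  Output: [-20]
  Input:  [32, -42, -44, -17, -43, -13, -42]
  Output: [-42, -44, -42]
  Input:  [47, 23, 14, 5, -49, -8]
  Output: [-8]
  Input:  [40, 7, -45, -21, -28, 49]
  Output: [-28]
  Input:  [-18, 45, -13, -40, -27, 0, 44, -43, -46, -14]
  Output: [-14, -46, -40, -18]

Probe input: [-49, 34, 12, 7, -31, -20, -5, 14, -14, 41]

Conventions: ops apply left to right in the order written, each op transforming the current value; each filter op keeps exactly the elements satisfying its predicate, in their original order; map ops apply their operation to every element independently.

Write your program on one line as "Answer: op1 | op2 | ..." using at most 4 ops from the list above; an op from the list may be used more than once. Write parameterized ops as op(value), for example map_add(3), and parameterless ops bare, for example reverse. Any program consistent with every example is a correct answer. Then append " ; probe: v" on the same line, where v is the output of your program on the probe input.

reverse | filter_lt(-1) | filter_even ; probe: [-14, -20]

Check, running the answer program on each example:
  [5, -11, -20, 5, 14, 5, -3, 4, -27] -> [-27, 4, -3, 5, 14, 5, -20, -11, 5] -> [-27, -3, -20, -11] -> [-20]
  [32, -42, -44, -17, -43, -13, -42] -> [-42, -13, -43, -17, -44, -42, 32] -> [-42, -13, -43, -17, -44, -42] -> [-42, -44, -42]
  [47, 23, 14, 5, -49, -8] -> [-8, -49, 5, 14, 23, 47] -> [-8, -49] -> [-8]
  [40, 7, -45, -21, -28, 49] -> [49, -28, -21, -45, 7, 40] -> [-28, -21, -45] -> [-28]
  [-18, 45, -13, -40, -27, 0, 44, -43, -46, -14] -> [-14, -46, -43, 44, 0, -27, -40, -13, 45, -18] -> [-14, -46, -43, -27, -40, -13, -18] -> [-14, -46, -40, -18]
  probe: [-49, 34, 12, 7, -31, -20, -5, 14, -14, 41] -> [41, -14, 14, -5, -20, -31, 7, 12, 34, -49] -> [-14, -5, -20, -31, -49] -> [-14, -20]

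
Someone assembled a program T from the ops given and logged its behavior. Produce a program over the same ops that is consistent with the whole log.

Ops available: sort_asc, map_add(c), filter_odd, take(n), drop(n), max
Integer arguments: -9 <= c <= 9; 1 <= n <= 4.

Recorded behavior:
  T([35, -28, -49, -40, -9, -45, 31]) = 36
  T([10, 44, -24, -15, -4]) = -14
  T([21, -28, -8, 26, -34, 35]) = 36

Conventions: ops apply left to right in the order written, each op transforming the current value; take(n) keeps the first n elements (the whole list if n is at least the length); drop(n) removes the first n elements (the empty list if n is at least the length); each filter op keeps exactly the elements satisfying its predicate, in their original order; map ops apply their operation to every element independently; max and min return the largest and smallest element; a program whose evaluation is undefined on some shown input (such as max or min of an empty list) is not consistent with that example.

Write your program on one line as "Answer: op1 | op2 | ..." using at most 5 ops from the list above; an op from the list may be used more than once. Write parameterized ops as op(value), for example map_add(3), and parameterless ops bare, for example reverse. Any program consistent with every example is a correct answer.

filter_odd | map_add(3) | map_add(-2) | max

Check, running the answer program on each example:
  [35, -28, -49, -40, -9, -45, 31] -> [35, -49, -9, -45, 31] -> [38, -46, -6, -42, 34] -> [36, -48, -8, -44, 32] -> 36
  [10, 44, -24, -15, -4] -> [-15] -> [-12] -> [-14] -> -14
  [21, -28, -8, 26, -34, 35] -> [21, 35] -> [24, 38] -> [22, 36] -> 36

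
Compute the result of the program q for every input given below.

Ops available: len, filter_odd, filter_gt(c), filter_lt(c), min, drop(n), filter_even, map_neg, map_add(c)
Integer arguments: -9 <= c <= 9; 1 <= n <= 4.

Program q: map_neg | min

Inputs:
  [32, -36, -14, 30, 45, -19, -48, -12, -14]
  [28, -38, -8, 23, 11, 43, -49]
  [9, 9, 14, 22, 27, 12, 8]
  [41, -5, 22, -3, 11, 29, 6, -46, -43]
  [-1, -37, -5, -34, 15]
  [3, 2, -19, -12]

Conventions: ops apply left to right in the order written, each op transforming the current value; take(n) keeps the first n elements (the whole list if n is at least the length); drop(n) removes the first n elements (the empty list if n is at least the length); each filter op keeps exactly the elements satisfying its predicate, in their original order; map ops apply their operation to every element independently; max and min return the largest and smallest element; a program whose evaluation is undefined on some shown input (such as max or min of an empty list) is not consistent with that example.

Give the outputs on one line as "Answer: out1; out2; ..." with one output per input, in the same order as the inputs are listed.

Execution, op by op:
  [32, -36, -14, 30, 45, -19, -48, -12, -14] -> [-32, 36, 14, -30, -45, 19, 48, 12, 14] -> -45
  [28, -38, -8, 23, 11, 43, -49] -> [-28, 38, 8, -23, -11, -43, 49] -> -43
  [9, 9, 14, 22, 27, 12, 8] -> [-9, -9, -14, -22, -27, -12, -8] -> -27
  [41, -5, 22, -3, 11, 29, 6, -46, -43] -> [-41, 5, -22, 3, -11, -29, -6, 46, 43] -> -41
  [-1, -37, -5, -34, 15] -> [1, 37, 5, 34, -15] -> -15
  [3, 2, -19, -12] -> [-3, -2, 19, 12] -> -3

-45; -43; -27; -41; -15; -3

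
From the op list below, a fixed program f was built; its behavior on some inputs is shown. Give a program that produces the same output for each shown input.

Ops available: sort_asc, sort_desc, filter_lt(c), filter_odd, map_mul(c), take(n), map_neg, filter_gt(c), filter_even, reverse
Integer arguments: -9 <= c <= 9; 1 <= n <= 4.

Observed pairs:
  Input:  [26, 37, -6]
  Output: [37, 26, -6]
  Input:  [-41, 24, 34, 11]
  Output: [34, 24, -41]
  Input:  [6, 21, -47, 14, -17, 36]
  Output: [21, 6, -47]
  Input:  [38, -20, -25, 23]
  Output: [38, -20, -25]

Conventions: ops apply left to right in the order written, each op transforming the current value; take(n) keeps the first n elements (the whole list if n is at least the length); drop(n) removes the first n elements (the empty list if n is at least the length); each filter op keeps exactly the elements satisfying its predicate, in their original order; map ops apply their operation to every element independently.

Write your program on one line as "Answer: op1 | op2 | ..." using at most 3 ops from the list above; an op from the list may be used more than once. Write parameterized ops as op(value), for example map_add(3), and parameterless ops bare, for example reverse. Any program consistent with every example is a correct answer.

take(3) | sort_desc

Check, running the answer program on each example:
  [26, 37, -6] -> [26, 37, -6] -> [37, 26, -6]
  [-41, 24, 34, 11] -> [-41, 24, 34] -> [34, 24, -41]
  [6, 21, -47, 14, -17, 36] -> [6, 21, -47] -> [21, 6, -47]
  [38, -20, -25, 23] -> [38, -20, -25] -> [38, -20, -25]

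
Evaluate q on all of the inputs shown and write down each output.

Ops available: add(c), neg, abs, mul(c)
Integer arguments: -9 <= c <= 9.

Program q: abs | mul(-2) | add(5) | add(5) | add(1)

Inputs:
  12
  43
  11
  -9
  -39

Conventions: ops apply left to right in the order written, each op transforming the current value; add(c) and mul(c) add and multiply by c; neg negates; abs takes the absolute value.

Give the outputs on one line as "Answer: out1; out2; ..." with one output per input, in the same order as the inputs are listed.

Execution, op by op:
  12 -> 12 -> -24 -> -19 -> -14 -> -13
  43 -> 43 -> -86 -> -81 -> -76 -> -75
  11 -> 11 -> -22 -> -17 -> -12 -> -11
  -9 -> 9 -> -18 -> -13 -> -8 -> -7
  -39 -> 39 -> -78 -> -73 -> -68 -> -67

-13; -75; -11; -7; -67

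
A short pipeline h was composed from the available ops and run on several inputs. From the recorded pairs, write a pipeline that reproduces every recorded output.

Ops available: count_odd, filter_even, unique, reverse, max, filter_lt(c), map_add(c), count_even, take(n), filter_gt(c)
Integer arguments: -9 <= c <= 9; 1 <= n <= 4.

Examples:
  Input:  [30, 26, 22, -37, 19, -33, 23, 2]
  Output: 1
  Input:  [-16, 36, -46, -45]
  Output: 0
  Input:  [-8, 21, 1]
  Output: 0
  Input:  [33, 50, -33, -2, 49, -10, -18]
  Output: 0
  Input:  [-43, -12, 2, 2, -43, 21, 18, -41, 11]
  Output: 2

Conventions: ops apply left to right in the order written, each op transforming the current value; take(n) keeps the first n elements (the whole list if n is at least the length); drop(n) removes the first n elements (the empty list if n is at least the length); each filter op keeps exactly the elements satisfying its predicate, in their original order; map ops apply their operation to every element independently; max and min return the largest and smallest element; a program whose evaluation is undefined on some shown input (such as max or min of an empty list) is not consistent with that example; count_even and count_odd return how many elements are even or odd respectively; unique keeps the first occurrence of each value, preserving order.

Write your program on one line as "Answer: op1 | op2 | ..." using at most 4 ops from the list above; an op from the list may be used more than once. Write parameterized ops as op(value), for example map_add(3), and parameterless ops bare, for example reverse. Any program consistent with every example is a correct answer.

filter_gt(0) | filter_even | filter_lt(7) | count_even

Check, running the answer program on each example:
  [30, 26, 22, -37, 19, -33, 23, 2] -> [30, 26, 22, 19, 23, 2] -> [30, 26, 22, 2] -> [2] -> 1
  [-16, 36, -46, -45] -> [36] -> [36] -> [] -> 0
  [-8, 21, 1] -> [21, 1] -> [] -> [] -> 0
  [33, 50, -33, -2, 49, -10, -18] -> [33, 50, 49] -> [50] -> [] -> 0
  [-43, -12, 2, 2, -43, 21, 18, -41, 11] -> [2, 2, 21, 18, 11] -> [2, 2, 18] -> [2, 2] -> 2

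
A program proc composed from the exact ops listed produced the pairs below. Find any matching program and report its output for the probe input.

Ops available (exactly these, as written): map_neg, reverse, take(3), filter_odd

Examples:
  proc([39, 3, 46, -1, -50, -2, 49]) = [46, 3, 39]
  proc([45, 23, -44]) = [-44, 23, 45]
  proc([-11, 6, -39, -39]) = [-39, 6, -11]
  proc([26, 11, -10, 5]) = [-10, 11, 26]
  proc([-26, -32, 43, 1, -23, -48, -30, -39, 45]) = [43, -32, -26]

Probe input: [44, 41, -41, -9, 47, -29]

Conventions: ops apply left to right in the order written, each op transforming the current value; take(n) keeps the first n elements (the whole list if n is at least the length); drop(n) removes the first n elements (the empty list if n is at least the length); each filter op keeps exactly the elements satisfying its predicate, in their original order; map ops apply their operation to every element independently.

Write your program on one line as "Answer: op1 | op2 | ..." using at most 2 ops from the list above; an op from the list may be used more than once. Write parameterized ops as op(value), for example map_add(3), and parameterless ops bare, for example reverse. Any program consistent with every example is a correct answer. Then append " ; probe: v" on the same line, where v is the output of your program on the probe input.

take(3) | reverse ; probe: [-41, 41, 44]

Check, running the answer program on each example:
  [39, 3, 46, -1, -50, -2, 49] -> [39, 3, 46] -> [46, 3, 39]
  [45, 23, -44] -> [45, 23, -44] -> [-44, 23, 45]
  [-11, 6, -39, -39] -> [-11, 6, -39] -> [-39, 6, -11]
  [26, 11, -10, 5] -> [26, 11, -10] -> [-10, 11, 26]
  [-26, -32, 43, 1, -23, -48, -30, -39, 45] -> [-26, -32, 43] -> [43, -32, -26]
  probe: [44, 41, -41, -9, 47, -29] -> [44, 41, -41] -> [-41, 41, 44]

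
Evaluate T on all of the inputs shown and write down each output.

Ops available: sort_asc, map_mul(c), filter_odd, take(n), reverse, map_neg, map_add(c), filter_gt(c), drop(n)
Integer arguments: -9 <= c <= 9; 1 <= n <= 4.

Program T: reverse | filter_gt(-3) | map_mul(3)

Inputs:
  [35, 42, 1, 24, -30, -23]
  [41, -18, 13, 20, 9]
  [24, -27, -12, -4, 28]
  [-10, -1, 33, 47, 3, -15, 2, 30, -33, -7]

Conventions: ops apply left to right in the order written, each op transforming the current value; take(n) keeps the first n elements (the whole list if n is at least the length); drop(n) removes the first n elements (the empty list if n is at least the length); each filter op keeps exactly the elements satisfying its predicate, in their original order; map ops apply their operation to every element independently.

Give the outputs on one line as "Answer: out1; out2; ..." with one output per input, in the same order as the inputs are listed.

[72, 3, 126, 105]; [27, 60, 39, 123]; [84, 72]; [90, 6, 9, 141, 99, -3]

Execution, op by op:
  [35, 42, 1, 24, -30, -23] -> [-23, -30, 24, 1, 42, 35] -> [24, 1, 42, 35] -> [72, 3, 126, 105]
  [41, -18, 13, 20, 9] -> [9, 20, 13, -18, 41] -> [9, 20, 13, 41] -> [27, 60, 39, 123]
  [24, -27, -12, -4, 28] -> [28, -4, -12, -27, 24] -> [28, 24] -> [84, 72]
  [-10, -1, 33, 47, 3, -15, 2, 30, -33, -7] -> [-7, -33, 30, 2, -15, 3, 47, 33, -1, -10] -> [30, 2, 3, 47, 33, -1] -> [90, 6, 9, 141, 99, -3]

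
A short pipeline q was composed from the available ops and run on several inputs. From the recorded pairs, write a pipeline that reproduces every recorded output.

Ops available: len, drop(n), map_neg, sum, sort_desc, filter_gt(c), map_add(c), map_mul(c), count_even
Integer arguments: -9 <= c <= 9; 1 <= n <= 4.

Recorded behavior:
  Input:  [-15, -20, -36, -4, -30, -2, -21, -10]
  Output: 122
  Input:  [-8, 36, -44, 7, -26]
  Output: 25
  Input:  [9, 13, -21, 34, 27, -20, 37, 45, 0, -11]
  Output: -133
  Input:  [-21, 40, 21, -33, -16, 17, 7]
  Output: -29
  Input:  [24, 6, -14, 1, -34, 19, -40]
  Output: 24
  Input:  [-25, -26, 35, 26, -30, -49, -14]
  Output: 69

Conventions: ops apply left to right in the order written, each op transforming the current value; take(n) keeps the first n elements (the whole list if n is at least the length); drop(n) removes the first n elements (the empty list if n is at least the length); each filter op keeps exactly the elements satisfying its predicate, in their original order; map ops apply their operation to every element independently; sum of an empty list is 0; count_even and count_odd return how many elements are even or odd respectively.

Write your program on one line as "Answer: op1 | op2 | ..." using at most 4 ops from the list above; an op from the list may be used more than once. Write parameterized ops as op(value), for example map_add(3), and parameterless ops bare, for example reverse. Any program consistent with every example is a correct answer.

sort_desc | map_mul(-1) | map_add(-2) | sum

Check, running the answer program on each example:
  [-15, -20, -36, -4, -30, -2, -21, -10] -> [-2, -4, -10, -15, -20, -21, -30, -36] -> [2, 4, 10, 15, 20, 21, 30, 36] -> [0, 2, 8, 13, 18, 19, 28, 34] -> 122
  [-8, 36, -44, 7, -26] -> [36, 7, -8, -26, -44] -> [-36, -7, 8, 26, 44] -> [-38, -9, 6, 24, 42] -> 25
  [9, 13, -21, 34, 27, -20, 37, 45, 0, -11] -> [45, 37, 34, 27, 13, 9, 0, -11, -20, -21] -> [-45, -37, -34, -27, -13, -9, 0, 11, 20, 21] -> [-47, -39, -36, -29, -15, -11, -2, 9, 18, 19] -> -133
  [-21, 40, 21, -33, -16, 17, 7] -> [40, 21, 17, 7, -16, -21, -33] -> [-40, -21, -17, -7, 16, 21, 33] -> [-42, -23, -19, -9, 14, 19, 31] -> -29
  [24, 6, -14, 1, -34, 19, -40] -> [24, 19, 6, 1, -14, -34, -40] -> [-24, -19, -6, -1, 14, 34, 40] -> [-26, -21, -8, -3, 12, 32, 38] -> 24
  [-25, -26, 35, 26, -30, -49, -14] -> [35, 26, -14, -25, -26, -30, -49] -> [-35, -26, 14, 25, 26, 30, 49] -> [-37, -28, 12, 23, 24, 28, 47] -> 69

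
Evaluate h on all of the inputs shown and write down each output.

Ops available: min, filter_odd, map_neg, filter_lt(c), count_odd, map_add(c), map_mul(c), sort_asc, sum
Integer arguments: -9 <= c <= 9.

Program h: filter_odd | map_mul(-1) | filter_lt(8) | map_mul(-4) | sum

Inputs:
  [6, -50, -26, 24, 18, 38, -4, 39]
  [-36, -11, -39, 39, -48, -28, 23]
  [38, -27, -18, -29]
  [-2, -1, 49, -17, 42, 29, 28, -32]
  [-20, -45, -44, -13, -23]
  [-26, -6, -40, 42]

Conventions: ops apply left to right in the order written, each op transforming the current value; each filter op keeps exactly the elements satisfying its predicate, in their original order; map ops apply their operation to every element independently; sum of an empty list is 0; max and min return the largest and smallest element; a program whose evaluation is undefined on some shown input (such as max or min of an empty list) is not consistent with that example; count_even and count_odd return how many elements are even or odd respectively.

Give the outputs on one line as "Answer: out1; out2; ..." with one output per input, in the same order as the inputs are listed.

Execution, op by op:
  [6, -50, -26, 24, 18, 38, -4, 39] -> [39] -> [-39] -> [-39] -> [156] -> 156
  [-36, -11, -39, 39, -48, -28, 23] -> [-11, -39, 39, 23] -> [11, 39, -39, -23] -> [-39, -23] -> [156, 92] -> 248
  [38, -27, -18, -29] -> [-27, -29] -> [27, 29] -> [] -> [] -> 0
  [-2, -1, 49, -17, 42, 29, 28, -32] -> [-1, 49, -17, 29] -> [1, -49, 17, -29] -> [1, -49, -29] -> [-4, 196, 116] -> 308
  [-20, -45, -44, -13, -23] -> [-45, -13, -23] -> [45, 13, 23] -> [] -> [] -> 0
  [-26, -6, -40, 42] -> [] -> [] -> [] -> [] -> 0

156; 248; 0; 308; 0; 0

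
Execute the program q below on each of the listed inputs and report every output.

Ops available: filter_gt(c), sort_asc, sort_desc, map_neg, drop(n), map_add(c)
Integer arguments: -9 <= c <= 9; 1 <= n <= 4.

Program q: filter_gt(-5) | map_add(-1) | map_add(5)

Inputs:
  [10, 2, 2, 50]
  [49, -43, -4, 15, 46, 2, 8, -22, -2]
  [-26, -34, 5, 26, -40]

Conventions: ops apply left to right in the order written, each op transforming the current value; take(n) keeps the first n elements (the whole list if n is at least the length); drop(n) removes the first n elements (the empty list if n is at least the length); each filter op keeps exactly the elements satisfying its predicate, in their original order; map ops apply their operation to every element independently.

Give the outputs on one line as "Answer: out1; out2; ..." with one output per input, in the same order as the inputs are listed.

Execution, op by op:
  [10, 2, 2, 50] -> [10, 2, 2, 50] -> [9, 1, 1, 49] -> [14, 6, 6, 54]
  [49, -43, -4, 15, 46, 2, 8, -22, -2] -> [49, -4, 15, 46, 2, 8, -2] -> [48, -5, 14, 45, 1, 7, -3] -> [53, 0, 19, 50, 6, 12, 2]
  [-26, -34, 5, 26, -40] -> [5, 26] -> [4, 25] -> [9, 30]

[14, 6, 6, 54]; [53, 0, 19, 50, 6, 12, 2]; [9, 30]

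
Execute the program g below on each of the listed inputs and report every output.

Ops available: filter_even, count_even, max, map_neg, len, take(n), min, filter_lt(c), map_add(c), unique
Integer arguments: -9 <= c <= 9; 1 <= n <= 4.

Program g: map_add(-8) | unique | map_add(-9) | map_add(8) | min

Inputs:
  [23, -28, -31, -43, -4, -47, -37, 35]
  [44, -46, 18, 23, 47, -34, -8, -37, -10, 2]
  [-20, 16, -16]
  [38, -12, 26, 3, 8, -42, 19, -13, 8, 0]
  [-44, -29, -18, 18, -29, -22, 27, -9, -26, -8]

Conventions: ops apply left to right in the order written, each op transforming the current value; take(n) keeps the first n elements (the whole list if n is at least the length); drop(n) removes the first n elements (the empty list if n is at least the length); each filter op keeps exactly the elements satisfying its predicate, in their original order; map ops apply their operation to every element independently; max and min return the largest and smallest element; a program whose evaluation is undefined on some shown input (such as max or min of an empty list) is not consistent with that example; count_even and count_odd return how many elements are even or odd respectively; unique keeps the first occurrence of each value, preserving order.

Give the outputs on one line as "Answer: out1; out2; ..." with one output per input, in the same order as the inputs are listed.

Execution, op by op:
  [23, -28, -31, -43, -4, -47, -37, 35] -> [15, -36, -39, -51, -12, -55, -45, 27] -> [15, -36, -39, -51, -12, -55, -45, 27] -> [6, -45, -48, -60, -21, -64, -54, 18] -> [14, -37, -40, -52, -13, -56, -46, 26] -> -56
  [44, -46, 18, 23, 47, -34, -8, -37, -10, 2] -> [36, -54, 10, 15, 39, -42, -16, -45, -18, -6] -> [36, -54, 10, 15, 39, -42, -16, -45, -18, -6] -> [27, -63, 1, 6, 30, -51, -25, -54, -27, -15] -> [35, -55, 9, 14, 38, -43, -17, -46, -19, -7] -> -55
  [-20, 16, -16] -> [-28, 8, -24] -> [-28, 8, -24] -> [-37, -1, -33] -> [-29, 7, -25] -> -29
  [38, -12, 26, 3, 8, -42, 19, -13, 8, 0] -> [30, -20, 18, -5, 0, -50, 11, -21, 0, -8] -> [30, -20, 18, -5, 0, -50, 11, -21, -8] -> [21, -29, 9, -14, -9, -59, 2, -30, -17] -> [29, -21, 17, -6, -1, -51, 10, -22, -9] -> -51
  [-44, -29, -18, 18, -29, -22, 27, -9, -26, -8] -> [-52, -37, -26, 10, -37, -30, 19, -17, -34, -16] -> [-52, -37, -26, 10, -30, 19, -17, -34, -16] -> [-61, -46, -35, 1, -39, 10, -26, -43, -25] -> [-53, -38, -27, 9, -31, 18, -18, -35, -17] -> -53

-56; -55; -29; -51; -53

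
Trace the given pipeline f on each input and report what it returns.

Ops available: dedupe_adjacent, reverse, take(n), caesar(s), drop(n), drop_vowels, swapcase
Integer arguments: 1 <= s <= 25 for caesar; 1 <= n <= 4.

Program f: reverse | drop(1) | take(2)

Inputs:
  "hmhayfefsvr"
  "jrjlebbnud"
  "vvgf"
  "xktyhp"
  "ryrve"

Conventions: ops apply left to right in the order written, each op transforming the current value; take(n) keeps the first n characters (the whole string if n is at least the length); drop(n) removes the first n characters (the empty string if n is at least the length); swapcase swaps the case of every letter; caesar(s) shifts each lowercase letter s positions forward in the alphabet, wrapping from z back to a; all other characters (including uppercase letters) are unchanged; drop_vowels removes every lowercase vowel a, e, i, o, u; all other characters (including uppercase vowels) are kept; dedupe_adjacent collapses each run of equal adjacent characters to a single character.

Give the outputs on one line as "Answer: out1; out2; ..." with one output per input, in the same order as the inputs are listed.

"vs"; "un"; "gv"; "hy"; "vr"

Execution, op by op:
  "hmhayfefsvr" -> "rvsfefyahmh" -> "vsfefyahmh" -> "vs"
  "jrjlebbnud" -> "dunbbeljrj" -> "unbbeljrj" -> "un"
  "vvgf" -> "fgvv" -> "gvv" -> "gv"
  "xktyhp" -> "phytkx" -> "hytkx" -> "hy"
  "ryrve" -> "evryr" -> "vryr" -> "vr"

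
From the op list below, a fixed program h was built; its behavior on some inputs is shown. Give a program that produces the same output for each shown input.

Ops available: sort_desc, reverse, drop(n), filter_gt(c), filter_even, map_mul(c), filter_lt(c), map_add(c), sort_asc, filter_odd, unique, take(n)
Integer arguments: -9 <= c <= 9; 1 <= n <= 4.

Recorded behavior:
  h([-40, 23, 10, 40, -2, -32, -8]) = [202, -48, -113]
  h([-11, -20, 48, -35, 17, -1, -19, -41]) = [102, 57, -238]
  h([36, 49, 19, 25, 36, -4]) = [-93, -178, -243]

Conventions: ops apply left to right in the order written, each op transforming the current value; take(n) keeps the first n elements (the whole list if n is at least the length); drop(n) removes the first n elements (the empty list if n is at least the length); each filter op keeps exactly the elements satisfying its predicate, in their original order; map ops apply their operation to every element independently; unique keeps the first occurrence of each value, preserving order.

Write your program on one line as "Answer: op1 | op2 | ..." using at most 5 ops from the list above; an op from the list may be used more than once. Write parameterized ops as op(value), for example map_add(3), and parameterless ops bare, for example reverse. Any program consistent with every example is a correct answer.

take(3) | sort_asc | map_mul(-5) | map_add(2)

Check, running the answer program on each example:
  [-40, 23, 10, 40, -2, -32, -8] -> [-40, 23, 10] -> [-40, 10, 23] -> [200, -50, -115] -> [202, -48, -113]
  [-11, -20, 48, -35, 17, -1, -19, -41] -> [-11, -20, 48] -> [-20, -11, 48] -> [100, 55, -240] -> [102, 57, -238]
  [36, 49, 19, 25, 36, -4] -> [36, 49, 19] -> [19, 36, 49] -> [-95, -180, -245] -> [-93, -178, -243]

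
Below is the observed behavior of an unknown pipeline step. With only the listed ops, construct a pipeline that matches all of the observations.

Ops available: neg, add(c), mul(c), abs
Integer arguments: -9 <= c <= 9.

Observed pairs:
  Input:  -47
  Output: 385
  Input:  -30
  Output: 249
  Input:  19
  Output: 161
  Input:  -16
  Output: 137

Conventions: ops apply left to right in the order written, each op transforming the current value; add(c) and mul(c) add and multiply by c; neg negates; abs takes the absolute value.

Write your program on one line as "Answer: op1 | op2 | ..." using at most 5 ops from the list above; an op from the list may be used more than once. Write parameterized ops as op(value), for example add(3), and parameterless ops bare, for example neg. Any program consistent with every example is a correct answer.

neg | abs | mul(8) | add(9)

Check, running the answer program on each example:
  -47 -> 47 -> 47 -> 376 -> 385
  -30 -> 30 -> 30 -> 240 -> 249
  19 -> -19 -> 19 -> 152 -> 161
  -16 -> 16 -> 16 -> 128 -> 137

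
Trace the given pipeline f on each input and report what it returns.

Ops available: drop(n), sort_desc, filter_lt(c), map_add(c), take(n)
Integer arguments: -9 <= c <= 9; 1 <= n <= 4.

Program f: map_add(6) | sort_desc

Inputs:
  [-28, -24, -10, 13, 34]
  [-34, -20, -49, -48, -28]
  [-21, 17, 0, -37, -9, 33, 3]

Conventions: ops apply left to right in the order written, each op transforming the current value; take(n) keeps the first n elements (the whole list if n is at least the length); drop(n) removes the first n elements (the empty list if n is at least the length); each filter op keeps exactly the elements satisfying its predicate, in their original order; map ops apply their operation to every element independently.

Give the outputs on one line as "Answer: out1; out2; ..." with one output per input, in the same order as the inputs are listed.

Execution, op by op:
  [-28, -24, -10, 13, 34] -> [-22, -18, -4, 19, 40] -> [40, 19, -4, -18, -22]
  [-34, -20, -49, -48, -28] -> [-28, -14, -43, -42, -22] -> [-14, -22, -28, -42, -43]
  [-21, 17, 0, -37, -9, 33, 3] -> [-15, 23, 6, -31, -3, 39, 9] -> [39, 23, 9, 6, -3, -15, -31]

[40, 19, -4, -18, -22]; [-14, -22, -28, -42, -43]; [39, 23, 9, 6, -3, -15, -31]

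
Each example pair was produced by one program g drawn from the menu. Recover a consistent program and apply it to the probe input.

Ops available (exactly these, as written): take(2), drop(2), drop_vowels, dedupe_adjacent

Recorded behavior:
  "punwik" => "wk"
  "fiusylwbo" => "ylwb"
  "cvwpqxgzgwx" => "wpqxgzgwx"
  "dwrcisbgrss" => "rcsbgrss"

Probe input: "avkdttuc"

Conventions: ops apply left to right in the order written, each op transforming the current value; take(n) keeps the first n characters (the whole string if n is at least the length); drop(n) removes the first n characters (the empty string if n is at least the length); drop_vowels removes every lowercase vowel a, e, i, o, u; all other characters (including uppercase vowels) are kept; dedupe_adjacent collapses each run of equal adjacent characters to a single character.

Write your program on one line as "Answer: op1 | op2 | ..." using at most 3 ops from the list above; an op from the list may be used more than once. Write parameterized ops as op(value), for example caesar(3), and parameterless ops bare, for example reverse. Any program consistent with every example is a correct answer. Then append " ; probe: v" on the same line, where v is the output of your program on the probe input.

drop_vowels | drop(2) ; probe: "dttc"

Check, running the answer program on each example:
  "punwik" -> "pnwk" -> "wk"
  "fiusylwbo" -> "fsylwb" -> "ylwb"
  "cvwpqxgzgwx" -> "cvwpqxgzgwx" -> "wpqxgzgwx"
  "dwrcisbgrss" -> "dwrcsbgrss" -> "rcsbgrss"
  probe: "avkdttuc" -> "vkdttc" -> "dttc"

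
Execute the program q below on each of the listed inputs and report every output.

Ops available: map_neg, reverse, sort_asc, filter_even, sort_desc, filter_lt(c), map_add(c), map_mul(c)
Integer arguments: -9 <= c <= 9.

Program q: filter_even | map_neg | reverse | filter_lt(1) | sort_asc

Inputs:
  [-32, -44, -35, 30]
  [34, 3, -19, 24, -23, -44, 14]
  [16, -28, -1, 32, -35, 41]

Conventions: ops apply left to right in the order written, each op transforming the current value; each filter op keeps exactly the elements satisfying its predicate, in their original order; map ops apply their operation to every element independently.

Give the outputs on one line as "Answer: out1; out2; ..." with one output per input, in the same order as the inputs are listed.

[-30]; [-34, -24, -14]; [-32, -16]

Execution, op by op:
  [-32, -44, -35, 30] -> [-32, -44, 30] -> [32, 44, -30] -> [-30, 44, 32] -> [-30] -> [-30]
  [34, 3, -19, 24, -23, -44, 14] -> [34, 24, -44, 14] -> [-34, -24, 44, -14] -> [-14, 44, -24, -34] -> [-14, -24, -34] -> [-34, -24, -14]
  [16, -28, -1, 32, -35, 41] -> [16, -28, 32] -> [-16, 28, -32] -> [-32, 28, -16] -> [-32, -16] -> [-32, -16]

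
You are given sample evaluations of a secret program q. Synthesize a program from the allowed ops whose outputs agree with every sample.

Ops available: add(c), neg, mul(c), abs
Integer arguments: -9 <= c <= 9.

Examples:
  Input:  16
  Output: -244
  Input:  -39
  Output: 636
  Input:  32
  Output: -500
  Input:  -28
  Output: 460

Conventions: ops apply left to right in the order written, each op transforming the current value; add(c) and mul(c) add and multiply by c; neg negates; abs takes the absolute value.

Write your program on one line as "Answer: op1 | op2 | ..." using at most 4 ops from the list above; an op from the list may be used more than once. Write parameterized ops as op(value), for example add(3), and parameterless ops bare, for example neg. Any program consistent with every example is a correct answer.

mul(8) | mul(-2) | add(3) | add(9)

Check, running the answer program on each example:
  16 -> 128 -> -256 -> -253 -> -244
  -39 -> -312 -> 624 -> 627 -> 636
  32 -> 256 -> -512 -> -509 -> -500
  -28 -> -224 -> 448 -> 451 -> 460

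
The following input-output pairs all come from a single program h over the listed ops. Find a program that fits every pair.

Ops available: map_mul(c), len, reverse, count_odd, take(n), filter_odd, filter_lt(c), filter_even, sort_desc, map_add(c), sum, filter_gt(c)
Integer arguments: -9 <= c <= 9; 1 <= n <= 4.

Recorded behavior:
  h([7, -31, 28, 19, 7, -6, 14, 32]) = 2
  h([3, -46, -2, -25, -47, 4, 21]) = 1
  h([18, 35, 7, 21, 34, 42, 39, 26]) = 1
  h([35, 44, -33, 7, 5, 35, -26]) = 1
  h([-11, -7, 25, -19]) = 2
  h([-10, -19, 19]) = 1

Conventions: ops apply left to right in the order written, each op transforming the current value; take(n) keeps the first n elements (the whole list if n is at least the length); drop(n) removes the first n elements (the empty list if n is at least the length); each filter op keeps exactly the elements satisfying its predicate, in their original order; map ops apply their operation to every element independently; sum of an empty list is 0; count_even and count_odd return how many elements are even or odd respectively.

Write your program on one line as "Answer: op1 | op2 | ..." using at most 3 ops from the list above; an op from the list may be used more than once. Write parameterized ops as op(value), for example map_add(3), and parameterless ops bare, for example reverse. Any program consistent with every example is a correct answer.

take(2) | reverse | count_odd

Check, running the answer program on each example:
  [7, -31, 28, 19, 7, -6, 14, 32] -> [7, -31] -> [-31, 7] -> 2
  [3, -46, -2, -25, -47, 4, 21] -> [3, -46] -> [-46, 3] -> 1
  [18, 35, 7, 21, 34, 42, 39, 26] -> [18, 35] -> [35, 18] -> 1
  [35, 44, -33, 7, 5, 35, -26] -> [35, 44] -> [44, 35] -> 1
  [-11, -7, 25, -19] -> [-11, -7] -> [-7, -11] -> 2
  [-10, -19, 19] -> [-10, -19] -> [-19, -10] -> 1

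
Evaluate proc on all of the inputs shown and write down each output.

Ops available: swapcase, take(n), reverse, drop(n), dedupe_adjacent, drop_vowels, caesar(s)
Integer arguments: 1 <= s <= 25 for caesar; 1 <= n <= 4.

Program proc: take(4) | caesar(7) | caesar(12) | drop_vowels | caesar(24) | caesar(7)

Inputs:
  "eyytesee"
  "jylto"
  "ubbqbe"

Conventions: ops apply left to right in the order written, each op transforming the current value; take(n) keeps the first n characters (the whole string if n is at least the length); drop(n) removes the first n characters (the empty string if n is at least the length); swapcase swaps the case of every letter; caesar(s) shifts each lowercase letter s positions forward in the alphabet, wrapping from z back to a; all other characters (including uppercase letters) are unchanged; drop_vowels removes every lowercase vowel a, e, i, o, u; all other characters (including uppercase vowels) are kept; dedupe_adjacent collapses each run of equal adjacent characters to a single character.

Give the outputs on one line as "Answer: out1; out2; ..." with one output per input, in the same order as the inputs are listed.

"cwwr"; "hwr"; "so"

Execution, op by op:
  "eyytesee" -> "eyyt" -> "lffa" -> "xrrm" -> "xrrm" -> "vppk" -> "cwwr"
  "jylto" -> "jylt" -> "qfsa" -> "crem" -> "crm" -> "apk" -> "hwr"
  "ubbqbe" -> "ubbq" -> "biix" -> "nuuj" -> "nj" -> "lh" -> "so"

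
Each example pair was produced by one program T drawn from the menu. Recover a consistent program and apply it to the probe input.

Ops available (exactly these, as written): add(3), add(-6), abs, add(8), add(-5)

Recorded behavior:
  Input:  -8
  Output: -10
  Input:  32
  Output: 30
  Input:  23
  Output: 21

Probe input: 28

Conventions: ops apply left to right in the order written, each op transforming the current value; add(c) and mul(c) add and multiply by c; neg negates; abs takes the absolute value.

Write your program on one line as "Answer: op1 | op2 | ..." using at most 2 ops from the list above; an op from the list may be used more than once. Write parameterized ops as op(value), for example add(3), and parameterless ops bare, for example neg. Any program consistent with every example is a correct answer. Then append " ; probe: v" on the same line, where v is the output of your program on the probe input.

add(-5) | add(3) ; probe: 26

Check, running the answer program on each example:
  -8 -> -13 -> -10
  32 -> 27 -> 30
  23 -> 18 -> 21
  probe: 28 -> 23 -> 26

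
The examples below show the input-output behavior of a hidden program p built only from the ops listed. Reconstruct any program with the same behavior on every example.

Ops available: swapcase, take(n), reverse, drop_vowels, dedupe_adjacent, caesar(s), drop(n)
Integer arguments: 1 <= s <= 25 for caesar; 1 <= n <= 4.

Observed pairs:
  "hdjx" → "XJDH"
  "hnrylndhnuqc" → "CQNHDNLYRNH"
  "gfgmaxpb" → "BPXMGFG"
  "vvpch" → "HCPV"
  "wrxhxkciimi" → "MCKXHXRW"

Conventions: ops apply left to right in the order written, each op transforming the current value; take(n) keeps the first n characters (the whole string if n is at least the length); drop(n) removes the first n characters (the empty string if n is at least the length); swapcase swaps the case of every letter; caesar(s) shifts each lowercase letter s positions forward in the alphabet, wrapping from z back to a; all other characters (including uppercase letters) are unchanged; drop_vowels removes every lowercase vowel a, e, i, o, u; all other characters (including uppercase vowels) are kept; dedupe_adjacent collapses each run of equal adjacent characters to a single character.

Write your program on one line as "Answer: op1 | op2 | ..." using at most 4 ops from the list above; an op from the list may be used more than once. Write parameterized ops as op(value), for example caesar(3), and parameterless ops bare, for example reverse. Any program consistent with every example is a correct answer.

drop_vowels | reverse | dedupe_adjacent | swapcase

Check, running the answer program on each example:
  "hdjx" -> "hdjx" -> "xjdh" -> "xjdh" -> "XJDH"
  "hnrylndhnuqc" -> "hnrylndhnqc" -> "cqnhdnlyrnh" -> "cqnhdnlyrnh" -> "CQNHDNLYRNH"
  "gfgmaxpb" -> "gfgmxpb" -> "bpxmgfg" -> "bpxmgfg" -> "BPXMGFG"
  "vvpch" -> "vvpch" -> "hcpvv" -> "hcpv" -> "HCPV"
  "wrxhxkciimi" -> "wrxhxkcm" -> "mckxhxrw" -> "mckxhxrw" -> "MCKXHXRW"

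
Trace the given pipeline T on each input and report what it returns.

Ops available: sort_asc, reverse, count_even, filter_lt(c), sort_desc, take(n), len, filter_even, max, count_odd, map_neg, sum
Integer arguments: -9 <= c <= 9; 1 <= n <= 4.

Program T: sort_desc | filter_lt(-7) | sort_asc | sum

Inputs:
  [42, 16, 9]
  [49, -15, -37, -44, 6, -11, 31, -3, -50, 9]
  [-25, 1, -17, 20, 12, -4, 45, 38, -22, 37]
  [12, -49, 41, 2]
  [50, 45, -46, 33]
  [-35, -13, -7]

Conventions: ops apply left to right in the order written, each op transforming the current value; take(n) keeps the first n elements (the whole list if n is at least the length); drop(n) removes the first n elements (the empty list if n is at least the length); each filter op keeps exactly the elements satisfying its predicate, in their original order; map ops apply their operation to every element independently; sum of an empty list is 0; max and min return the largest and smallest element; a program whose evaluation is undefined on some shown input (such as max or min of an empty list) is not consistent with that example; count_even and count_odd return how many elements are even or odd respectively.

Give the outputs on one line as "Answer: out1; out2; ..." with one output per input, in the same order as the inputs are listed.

0; -157; -64; -49; -46; -48

Execution, op by op:
  [42, 16, 9] -> [42, 16, 9] -> [] -> [] -> 0
  [49, -15, -37, -44, 6, -11, 31, -3, -50, 9] -> [49, 31, 9, 6, -3, -11, -15, -37, -44, -50] -> [-11, -15, -37, -44, -50] -> [-50, -44, -37, -15, -11] -> -157
  [-25, 1, -17, 20, 12, -4, 45, 38, -22, 37] -> [45, 38, 37, 20, 12, 1, -4, -17, -22, -25] -> [-17, -22, -25] -> [-25, -22, -17] -> -64
  [12, -49, 41, 2] -> [41, 12, 2, -49] -> [-49] -> [-49] -> -49
  [50, 45, -46, 33] -> [50, 45, 33, -46] -> [-46] -> [-46] -> -46
  [-35, -13, -7] -> [-7, -13, -35] -> [-13, -35] -> [-35, -13] -> -48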